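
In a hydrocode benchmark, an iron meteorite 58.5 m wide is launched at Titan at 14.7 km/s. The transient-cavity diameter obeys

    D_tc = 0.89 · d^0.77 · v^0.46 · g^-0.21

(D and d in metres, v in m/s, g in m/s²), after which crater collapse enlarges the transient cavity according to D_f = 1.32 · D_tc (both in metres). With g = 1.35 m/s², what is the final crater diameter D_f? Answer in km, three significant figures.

v = 14700 m/s.
d^0.77 = 58.5^0.77 = 22.95
v^0.46 = 14700^0.46 = 82.60
g^-0.21 = 1.35^-0.21 = 0.9389
D_tc = 0.89 × 22.95 × 82.60 × 0.9389 = 1584 m
D_f = 1.32 × 1584 = 2091 m
     = 2.091 km

D_f ≈ 2.09 km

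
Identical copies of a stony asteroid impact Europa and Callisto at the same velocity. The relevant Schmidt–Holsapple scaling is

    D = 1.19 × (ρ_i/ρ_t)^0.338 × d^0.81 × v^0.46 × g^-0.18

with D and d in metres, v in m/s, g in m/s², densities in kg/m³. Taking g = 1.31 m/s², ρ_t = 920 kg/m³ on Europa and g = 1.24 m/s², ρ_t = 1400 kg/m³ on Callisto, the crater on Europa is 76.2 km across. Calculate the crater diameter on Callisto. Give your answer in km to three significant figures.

The impactor-only factors (d, v, ρ_i) cancel in the ratio, leaving D_Callisto/D_Europa = (g_Callisto/g_Europa)^-0.18 · (ρ_t,Europa/ρ_t,Callisto)^0.338.
(1.24/1.31)^-0.18 = 0.9466^-0.18 = 1.010
(920/1400)^0.338 = 0.6571^0.338 = 0.8677
Ratio = 1.010 × 0.8677 = 0.8764
D_Callisto = 0.8764 × 76.2 km = 66.8 km

D ≈ 66.8 km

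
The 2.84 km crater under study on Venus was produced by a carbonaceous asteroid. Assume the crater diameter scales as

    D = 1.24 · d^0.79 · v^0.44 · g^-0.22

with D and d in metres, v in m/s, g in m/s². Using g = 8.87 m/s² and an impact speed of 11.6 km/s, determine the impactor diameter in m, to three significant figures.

d ≈ 179 m

Rearranging for d: d = [D / (1.24 · 11600^0.44 · 8.87^-0.22)]^(1/0.79).
D = 2840 m.
11600^0.44 = 61.43
8.87^-0.22 = 0.6187
Denominator = 1.24 × 61.43 × 0.6187 = 47.13
D / 47.13 = 2840 / 47.13 = 60.26
d = 60.26^(1/0.79) = 60.26^1.2658 = 179.1 m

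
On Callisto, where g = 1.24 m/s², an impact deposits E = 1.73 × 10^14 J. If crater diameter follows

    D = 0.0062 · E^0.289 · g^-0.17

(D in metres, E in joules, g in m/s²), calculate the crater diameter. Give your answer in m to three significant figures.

E^0.289 = (1.73 × 10^14)^0.289 = 1.303 × 10^4
g^-0.17 = 1.24^-0.17 = 0.9641
D = 0.0062 × 1.303 × 10^4 × 0.9641 = 77.89 m

D ≈ 77.9 m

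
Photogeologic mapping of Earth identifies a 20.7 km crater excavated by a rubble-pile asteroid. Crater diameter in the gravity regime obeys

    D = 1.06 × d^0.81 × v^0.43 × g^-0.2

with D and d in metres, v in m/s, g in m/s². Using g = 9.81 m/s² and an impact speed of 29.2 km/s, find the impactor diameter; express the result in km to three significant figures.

d ≈ 1.48 km

Rearranging for d: d = [D / (1.06 · 29200^0.43 · 9.81^-0.2)]^(1/0.81).
D = 20700 m.
29200^0.43 = 83.20
9.81^-0.2 = 0.6334
Denominator = 1.06 × 83.20 × 0.6334 = 55.86
D / 55.86 = 20700 / 55.86 = 370.6
d = 370.6^(1/0.81) = 370.6^1.2346 = 1484 m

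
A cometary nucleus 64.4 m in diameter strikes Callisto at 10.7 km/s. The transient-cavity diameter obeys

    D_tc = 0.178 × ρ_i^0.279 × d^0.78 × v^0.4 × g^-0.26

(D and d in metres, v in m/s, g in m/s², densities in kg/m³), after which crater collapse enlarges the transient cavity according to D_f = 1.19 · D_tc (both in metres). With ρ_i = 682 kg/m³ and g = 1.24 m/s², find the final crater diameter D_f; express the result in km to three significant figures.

v = 10700 m/s.
ρ_i^0.279 = 682^0.279 = 6.175
d^0.78 = 64.4^0.78 = 25.76
v^0.4 = 10700^0.4 = 40.90
g^-0.26 = 1.24^-0.26 = 0.9456
D_tc = 0.178 × 6.175 × 25.76 × 40.90 × 0.9456 = 1095 m
D_f = 1.19 × 1095 = 1303 m
     = 1.303 km

D_f ≈ 1.30 km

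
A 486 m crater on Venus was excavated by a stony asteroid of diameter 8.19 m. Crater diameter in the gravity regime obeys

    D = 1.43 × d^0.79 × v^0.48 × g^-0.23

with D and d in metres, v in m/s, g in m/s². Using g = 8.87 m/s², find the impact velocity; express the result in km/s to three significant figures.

v ≈ 16.8 km/s

Rearranging for v: v = [D / (1.43 · 8.19^0.79 · 8.87^-0.23)]^(1/0.48).
8.19^0.79 = 5.266
8.87^-0.23 = 0.6053
Denominator = 1.43 × 5.266 × 0.6053 = 4.558
D / 4.558 = 486 / 4.558 = 106.6
v = 106.6^(1/0.48) = 106.6^2.0833 = 16766 m/s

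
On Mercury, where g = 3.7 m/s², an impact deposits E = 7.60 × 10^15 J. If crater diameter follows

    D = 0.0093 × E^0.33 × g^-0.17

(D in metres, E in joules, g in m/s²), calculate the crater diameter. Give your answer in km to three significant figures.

D ≈ 1.30 km

E^0.33 = (7.60 × 10^15)^0.33 = 1.740 × 10^5
g^-0.17 = 3.7^-0.17 = 0.8006
D = 0.0093 × 1.740 × 10^5 × 0.8006 = 1296 m
   = 1.296 km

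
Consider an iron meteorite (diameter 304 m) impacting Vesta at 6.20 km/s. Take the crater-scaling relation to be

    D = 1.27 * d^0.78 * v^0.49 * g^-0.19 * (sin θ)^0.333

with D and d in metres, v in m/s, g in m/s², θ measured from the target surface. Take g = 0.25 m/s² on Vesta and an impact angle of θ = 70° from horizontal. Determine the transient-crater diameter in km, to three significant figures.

In SI units: v = 6200 m/s.
d^0.78 = 304^0.78 = 86.43
v^0.49 = 6200^0.49 = 72.16
g^-0.19 = 0.25^-0.19 = 1.301
(sin 70°)^0.333 = 0.9397^0.333 = 0.9795
D = 1.27 × 86.43 × 72.16 × 1.301 × 0.9795 = 10094 m
   = 10.09 km

D ≈ 10.1 km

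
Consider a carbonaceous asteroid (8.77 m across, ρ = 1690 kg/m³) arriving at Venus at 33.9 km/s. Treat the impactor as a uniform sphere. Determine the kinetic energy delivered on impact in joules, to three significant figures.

v = 33900 m/s.
Mass m = (π/6) ρ d³ = (π/6) × 1690 × (8.77)³ = 5.969 × 10^5 kg
E = ½ m v² = 0.5 × 5.969 × 10^5 × (33900)² = 3.430 × 10^14 J

E ≈ 3.43 × 10^14 J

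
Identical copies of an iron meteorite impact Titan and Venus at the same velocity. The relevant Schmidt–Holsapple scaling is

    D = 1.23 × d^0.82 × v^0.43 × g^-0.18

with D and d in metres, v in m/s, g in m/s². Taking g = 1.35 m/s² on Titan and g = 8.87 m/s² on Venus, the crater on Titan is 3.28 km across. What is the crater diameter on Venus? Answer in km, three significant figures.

D ≈ 2.34 km

All impactor-dependent factors cancel in the ratio, leaving D_Venus/D_Titan = (g_Venus/g_Titan)^-0.18.
(8.87/1.35)^-0.18 = 6.570^-0.18 = 0.7126
D_Venus = 0.7126 × 3.28 km = 2.34 km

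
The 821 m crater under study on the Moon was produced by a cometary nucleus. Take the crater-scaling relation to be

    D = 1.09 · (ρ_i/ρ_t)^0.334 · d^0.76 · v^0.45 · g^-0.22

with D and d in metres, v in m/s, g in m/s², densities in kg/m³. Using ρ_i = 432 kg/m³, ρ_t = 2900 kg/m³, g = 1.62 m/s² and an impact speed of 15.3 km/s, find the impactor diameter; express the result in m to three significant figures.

Rearranging for d: d = [D / (1.09 · (432/2900)^0.334 · 15300^0.45 · 1.62^-0.22)]^(1/0.76).
(432/2900)^0.334 = 0.5294
15300^0.45 = 76.40
1.62^-0.22 = 0.8993
Denominator = 1.09 × 0.5294 × 76.40 × 0.8993 = 39.65
D / 39.65 = 821 / 39.65 = 20.71
d = 20.71^(1/0.76) = 20.71^1.3158 = 53.93 m

d ≈ 53.9 m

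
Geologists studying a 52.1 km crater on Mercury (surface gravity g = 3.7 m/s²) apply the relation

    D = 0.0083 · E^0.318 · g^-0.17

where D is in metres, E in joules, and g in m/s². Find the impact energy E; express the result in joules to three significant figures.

Rearranging: E = [D / (0.0083 · g^-0.17)]^(1/0.318).
D = 52100 m.
g^-0.17 = 3.7^-0.17 = 0.8006
D / (0.0083 × 0.8006) = 52100 / (6.645 × 10^-3) = 7.840 × 10^6
E = (7.840 × 10^6)^3.1447 = 4.792 × 10^21 J

E ≈ 4.79 × 10^21 J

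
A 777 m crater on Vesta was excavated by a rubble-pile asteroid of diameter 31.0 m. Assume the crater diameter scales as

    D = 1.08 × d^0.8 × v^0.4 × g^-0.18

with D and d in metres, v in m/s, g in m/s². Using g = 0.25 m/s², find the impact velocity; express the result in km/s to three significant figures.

Rearranging for v: v = [D / (1.08 · 31^0.8 · 0.25^-0.18)]^(1/0.4).
31^0.8 = 15.60
0.25^-0.18 = 1.283
Denominator = 1.08 × 15.60 × 1.283 = 21.62
D / 21.62 = 777 / 21.62 = 35.94
v = 35.94^(1/0.4) = 35.94^2.5 = 7744 m/s

v ≈ 7.74 km/s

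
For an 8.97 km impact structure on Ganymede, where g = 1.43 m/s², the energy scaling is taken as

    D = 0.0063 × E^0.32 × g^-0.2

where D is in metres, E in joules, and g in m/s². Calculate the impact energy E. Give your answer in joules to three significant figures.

E ≈ 2.12 × 10^19 J

Rearranging: E = [D / (0.0063 · g^-0.2)]^(1/0.32).
D = 8970 m.
g^-0.2 = 1.43^-0.2 = 0.9310
D / (0.0063 × 0.9310) = 8970 / (5.865 × 10^-3) = 1.529 × 10^6
E = (1.529 × 10^6)^3.125 = 2.120 × 10^19 J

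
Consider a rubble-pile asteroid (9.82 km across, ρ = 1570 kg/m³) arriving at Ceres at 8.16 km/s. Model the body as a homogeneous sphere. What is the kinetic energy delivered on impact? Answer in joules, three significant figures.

E ≈ 2.59 × 10^22 J

d = 9820 m; v = 8160 m/s.
Mass m = (π/6) ρ d³ = (π/6) × 1570 × (9820)³ = 7.785 × 10^14 kg
E = ½ m v² = 0.5 × 7.785 × 10^14 × (8160)² = 2.592 × 10^22 J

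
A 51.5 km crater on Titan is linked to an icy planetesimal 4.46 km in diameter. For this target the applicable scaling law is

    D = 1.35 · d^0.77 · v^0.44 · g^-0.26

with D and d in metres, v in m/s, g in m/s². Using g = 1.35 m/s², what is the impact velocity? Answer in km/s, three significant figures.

Rearranging for v: v = [D / (1.35 · 4460^0.77 · 1.35^-0.26)]^(1/0.44).
D = 51500 m.
4460^0.77 = 645.6
1.35^-0.26 = 0.9249
Denominator = 1.35 × 645.6 × 0.9249 = 806.1
D / 806.1 = 51500 / 806.1 = 63.89
v = 63.89^(1/0.44) = 63.89^2.2727 = 12683 m/s

v ≈ 12.7 km/s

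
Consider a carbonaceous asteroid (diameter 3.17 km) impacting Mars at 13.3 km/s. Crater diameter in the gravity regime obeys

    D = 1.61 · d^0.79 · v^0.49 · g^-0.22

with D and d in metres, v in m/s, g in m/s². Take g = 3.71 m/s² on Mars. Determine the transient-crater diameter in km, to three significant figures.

In SI units: d = 3170 m, v = 13300 m/s.
d^0.79 = 3170^0.79 = 583.2
v^0.49 = 13300^0.49 = 104.9
g^-0.22 = 3.71^-0.22 = 0.7494
D = 1.61 × 583.2 × 104.9 × 0.7494 = 73813 m
   = 73.81 km

D ≈ 73.8 km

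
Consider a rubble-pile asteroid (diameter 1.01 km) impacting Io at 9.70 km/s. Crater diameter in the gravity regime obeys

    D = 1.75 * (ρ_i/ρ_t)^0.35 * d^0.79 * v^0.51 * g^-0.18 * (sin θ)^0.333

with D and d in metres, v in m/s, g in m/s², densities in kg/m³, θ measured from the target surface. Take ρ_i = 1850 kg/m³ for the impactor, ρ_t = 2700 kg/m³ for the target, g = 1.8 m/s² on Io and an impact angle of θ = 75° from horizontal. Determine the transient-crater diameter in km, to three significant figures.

In SI units: d = 1010 m, v = 9700 m/s.
(ρ_i/ρ_t)^0.35 = (1850/2700)^0.35 = 0.8761
d^0.79 = 1010^0.79 = 236.3
v^0.51 = 9700^0.51 = 108.0
g^-0.18 = 1.8^-0.18 = 0.8996
(sin 75°)^0.333 = 0.9659^0.333 = 0.9885
D = 1.75 × 0.8761 × 236.3 × 108.0 × 0.8996 × 0.9885 = 34794 m
   = 34.79 km

D ≈ 34.8 km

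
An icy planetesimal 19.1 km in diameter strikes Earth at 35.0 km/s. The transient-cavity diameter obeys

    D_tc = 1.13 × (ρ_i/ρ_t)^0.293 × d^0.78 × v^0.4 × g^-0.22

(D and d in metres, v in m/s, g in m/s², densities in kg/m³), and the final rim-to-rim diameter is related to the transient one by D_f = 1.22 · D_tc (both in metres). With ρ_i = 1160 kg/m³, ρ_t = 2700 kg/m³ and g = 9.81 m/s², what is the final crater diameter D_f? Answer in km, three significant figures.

D_f ≈ 93.5 km

In SI: d = 19100 m, v = 35000 m/s.
(ρ_i/ρ_t)^0.293 = (1160/2700)^0.293 = 0.7807
d^0.78 = 19100^0.78 = 2184
v^0.4 = 35000^0.4 = 65.71
g^-0.22 = 9.81^-0.22 = 0.6051
D_tc = 1.13 × 0.7807 × 2184 × 65.71 × 0.6051 = 76610 m
D_f = 1.22 × 76610 = 93464 m
     = 93.46 km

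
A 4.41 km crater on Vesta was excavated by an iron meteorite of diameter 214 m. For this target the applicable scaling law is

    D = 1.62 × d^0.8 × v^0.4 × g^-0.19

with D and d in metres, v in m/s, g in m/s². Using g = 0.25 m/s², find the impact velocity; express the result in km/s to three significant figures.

v ≈ 4.37 km/s

Rearranging for v: v = [D / (1.62 · 214^0.8 · 0.25^-0.19)]^(1/0.4).
D = 4410 m.
214^0.8 = 73.17
0.25^-0.19 = 1.301
Denominator = 1.62 × 73.17 × 1.301 = 154.2
D / 154.2 = 4410 / 154.2 = 28.60
v = 28.60^(1/0.4) = 28.60^2.5 = 4374 m/s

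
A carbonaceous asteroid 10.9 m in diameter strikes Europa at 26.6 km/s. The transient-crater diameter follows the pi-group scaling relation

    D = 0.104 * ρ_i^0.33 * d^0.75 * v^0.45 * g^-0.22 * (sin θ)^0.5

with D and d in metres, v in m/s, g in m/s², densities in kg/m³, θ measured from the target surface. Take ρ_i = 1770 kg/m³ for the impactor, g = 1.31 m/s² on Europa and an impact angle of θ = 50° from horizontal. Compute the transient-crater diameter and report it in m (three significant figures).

In SI units: v = 26600 m/s.
ρ_i^0.33 = 1770^0.33 = 11.80
d^0.75 = 10.9^0.75 = 5.999
v^0.45 = 26600^0.45 = 97.99
g^-0.22 = 1.31^-0.22 = 0.9423
(sin 50°)^0.5 = 0.7660^0.5 = 0.8752
D = 0.104 × 11.80 × 5.999 × 97.99 × 0.9423 × 0.8752 = 594.9 m

D ≈ 595 m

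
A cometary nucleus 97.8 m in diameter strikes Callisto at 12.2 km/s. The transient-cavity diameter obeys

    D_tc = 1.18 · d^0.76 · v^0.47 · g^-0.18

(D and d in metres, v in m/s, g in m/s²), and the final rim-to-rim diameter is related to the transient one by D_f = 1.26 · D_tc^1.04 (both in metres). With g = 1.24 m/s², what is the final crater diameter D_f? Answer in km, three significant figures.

v = 12200 m/s.
d^0.76 = 97.8^0.76 = 32.56
v^0.47 = 12200^0.47 = 83.29
g^-0.18 = 1.24^-0.18 = 0.9620
D_tc = 1.18 × 32.56 × 83.29 × 0.9620 = 3078 m
D_f = 1.26 × (3078)^1.04 = 5348 m
     = 5.348 km

D_f ≈ 5.35 km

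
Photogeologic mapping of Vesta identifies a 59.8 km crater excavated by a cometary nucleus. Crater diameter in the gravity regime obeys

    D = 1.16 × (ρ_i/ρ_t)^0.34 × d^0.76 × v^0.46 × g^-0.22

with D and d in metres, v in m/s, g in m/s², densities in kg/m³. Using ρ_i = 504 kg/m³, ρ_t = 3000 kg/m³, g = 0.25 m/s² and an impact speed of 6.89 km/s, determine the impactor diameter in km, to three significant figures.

Rearranging for d: d = [D / (1.16 · (504/3000)^0.34 · 6890^0.46 · 0.25^-0.22)]^(1/0.76).
D = 59800 m.
(504/3000)^0.34 = 0.5453
6890^0.46 = 58.29
0.25^-0.22 = 1.357
Denominator = 1.16 × 0.5453 × 58.29 × 1.357 = 50.03
D / 50.03 = 59800 / 50.03 = 1195
d = 1195^(1/0.76) = 1195^1.3158 = 11200 m

d ≈ 11.2 km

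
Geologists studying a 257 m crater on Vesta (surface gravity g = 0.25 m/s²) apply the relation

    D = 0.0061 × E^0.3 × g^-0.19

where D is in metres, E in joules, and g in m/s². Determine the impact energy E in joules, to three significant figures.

E ≈ 1.08 × 10^15 J

Rearranging: E = [D / (0.0061 · g^-0.19)]^(1/0.3).
g^-0.19 = 0.25^-0.19 = 1.301
D / (0.0061 × 1.301) = 257 / (7.936 × 10^-3) = 3.238 × 10^4
E = (3.238 × 10^4)^3.3333 = 1.082 × 10^15 J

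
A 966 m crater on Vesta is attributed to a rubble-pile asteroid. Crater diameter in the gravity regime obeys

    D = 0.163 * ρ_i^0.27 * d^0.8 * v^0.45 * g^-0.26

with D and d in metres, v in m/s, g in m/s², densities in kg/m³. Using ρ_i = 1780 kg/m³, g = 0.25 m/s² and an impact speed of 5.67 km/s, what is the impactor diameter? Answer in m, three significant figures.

d ≈ 20.5 m

Rearranging for d: d = [D / (0.163 · 1780^0.27 · 5670^0.45 · 0.25^-0.26)]^(1/0.8).
1780^0.27 = 7.544
5670^0.45 = 48.88
0.25^-0.26 = 1.434
Denominator = 0.163 × 7.544 × 48.88 × 1.434 = 86.19
D / 86.19 = 966 / 86.19 = 11.21
d = 11.21^(1/0.8) = 11.21^1.25 = 20.51 m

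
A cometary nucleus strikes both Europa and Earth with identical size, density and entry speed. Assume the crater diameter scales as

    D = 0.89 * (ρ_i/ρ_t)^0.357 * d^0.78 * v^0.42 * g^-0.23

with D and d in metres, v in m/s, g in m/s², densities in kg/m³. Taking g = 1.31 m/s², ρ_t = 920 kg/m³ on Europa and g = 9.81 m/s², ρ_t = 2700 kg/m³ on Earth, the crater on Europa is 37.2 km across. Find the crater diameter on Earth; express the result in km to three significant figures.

D ≈ 15.9 km

The impactor-only factors (d, v, ρ_i) cancel in the ratio, leaving D_Earth/D_Europa = (g_Earth/g_Europa)^-0.23 · (ρ_t,Europa/ρ_t,Earth)^0.357.
(9.81/1.31)^-0.23 = 7.489^-0.23 = 0.6293
(920/2700)^0.357 = 0.3407^0.357 = 0.6809
Ratio = 0.6293 × 0.6809 = 0.4285
D_Earth = 0.4285 × 37.2 km = 15.9 km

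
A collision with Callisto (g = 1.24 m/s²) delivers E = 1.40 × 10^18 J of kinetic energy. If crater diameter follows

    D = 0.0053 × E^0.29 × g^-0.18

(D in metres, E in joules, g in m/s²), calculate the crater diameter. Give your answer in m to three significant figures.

D ≈ 933 m

E^0.29 = (1.40 × 10^18)^0.29 = 1.830 × 10^5
g^-0.18 = 1.24^-0.18 = 0.9620
D = 0.0053 × 1.830 × 10^5 × 0.9620 = 933.0 m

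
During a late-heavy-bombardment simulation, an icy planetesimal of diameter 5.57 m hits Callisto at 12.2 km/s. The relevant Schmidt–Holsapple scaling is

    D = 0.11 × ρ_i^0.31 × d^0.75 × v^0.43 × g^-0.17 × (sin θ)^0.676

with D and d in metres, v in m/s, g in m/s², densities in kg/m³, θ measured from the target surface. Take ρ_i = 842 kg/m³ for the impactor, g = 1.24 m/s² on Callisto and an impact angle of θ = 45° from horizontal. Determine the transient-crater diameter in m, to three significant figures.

D ≈ 140 m

In SI units: v = 12200 m/s.
ρ_i^0.31 = 842^0.31 = 8.070
d^0.75 = 5.57^0.75 = 3.626
v^0.43 = 12200^0.43 = 57.17
g^-0.17 = 1.24^-0.17 = 0.9641
(sin 45°)^0.676 = 0.7071^0.676 = 0.7911
D = 0.11 × 8.070 × 3.626 × 57.17 × 0.9641 × 0.7911 = 140.4 m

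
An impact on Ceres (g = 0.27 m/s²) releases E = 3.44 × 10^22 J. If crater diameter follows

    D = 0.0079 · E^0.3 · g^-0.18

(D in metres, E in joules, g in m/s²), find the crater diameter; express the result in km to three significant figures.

D ≈ 57.7 km

E^0.3 = (3.44 × 10^22)^0.3 = 5.767 × 10^6
g^-0.18 = 0.27^-0.18 = 1.266
D = 0.0079 × 5.767 × 10^6 × 1.266 = 57678 m
   = 57.68 km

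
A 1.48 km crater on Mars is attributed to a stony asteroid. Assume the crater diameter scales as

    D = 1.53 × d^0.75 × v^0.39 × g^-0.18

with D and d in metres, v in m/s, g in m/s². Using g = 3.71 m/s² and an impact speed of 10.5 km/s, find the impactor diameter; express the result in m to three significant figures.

d ≈ 106 m

Rearranging for d: d = [D / (1.53 · 10500^0.39 · 3.71^-0.18)]^(1/0.75).
D = 1480 m.
10500^0.39 = 37.01
3.71^-0.18 = 0.7898
Denominator = 1.53 × 37.01 × 0.7898 = 44.72
D / 44.72 = 1480 / 44.72 = 33.09
d = 33.09^(1/0.75) = 33.09^1.3333 = 106.2 m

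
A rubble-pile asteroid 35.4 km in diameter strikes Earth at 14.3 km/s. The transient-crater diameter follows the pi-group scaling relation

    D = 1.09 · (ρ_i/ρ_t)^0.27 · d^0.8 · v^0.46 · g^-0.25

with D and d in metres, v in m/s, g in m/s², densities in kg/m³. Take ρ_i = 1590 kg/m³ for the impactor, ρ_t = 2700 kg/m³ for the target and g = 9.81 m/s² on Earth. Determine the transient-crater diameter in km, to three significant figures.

In SI units: d = 35400 m, v = 14300 m/s.
(ρ_i/ρ_t)^0.27 = (1590/2700)^0.27 = 0.8668
d^0.8 = 35400^0.8 = 4357
v^0.46 = 14300^0.46 = 81.56
g^-0.25 = 9.81^-0.25 = 0.5650
D = 1.09 × 0.8668 × 4357 × 81.56 × 0.5650 = 1.897 × 10^5 m
   = 189.7 km

D ≈ 190 km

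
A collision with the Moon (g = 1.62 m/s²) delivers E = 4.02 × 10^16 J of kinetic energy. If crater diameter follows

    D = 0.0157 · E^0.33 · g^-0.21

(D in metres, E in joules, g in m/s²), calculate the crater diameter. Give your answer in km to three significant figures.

E^0.33 = (4.02 × 10^16)^0.33 = 3.016 × 10^5
g^-0.21 = 1.62^-0.21 = 0.9037
D = 0.0157 × 3.016 × 10^5 × 0.9037 = 4279 m
   = 4.279 km

D ≈ 4.28 km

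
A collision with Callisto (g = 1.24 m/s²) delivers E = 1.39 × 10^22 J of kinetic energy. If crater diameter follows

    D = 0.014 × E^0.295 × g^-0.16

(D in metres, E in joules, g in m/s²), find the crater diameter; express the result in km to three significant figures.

D ≈ 46.1 km

E^0.295 = (1.39 × 10^22)^0.295 = 3.406 × 10^6
g^-0.16 = 1.24^-0.16 = 0.9662
D = 0.014 × 3.406 × 10^6 × 0.9662 = 46072 m
   = 46.07 km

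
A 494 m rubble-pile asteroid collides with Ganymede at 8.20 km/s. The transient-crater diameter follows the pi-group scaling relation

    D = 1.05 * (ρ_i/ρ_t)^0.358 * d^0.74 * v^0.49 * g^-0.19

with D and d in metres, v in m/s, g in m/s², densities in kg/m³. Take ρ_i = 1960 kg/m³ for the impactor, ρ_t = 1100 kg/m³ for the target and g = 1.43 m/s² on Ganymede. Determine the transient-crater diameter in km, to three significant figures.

D ≈ 9.83 km

In SI units: v = 8200 m/s.
(ρ_i/ρ_t)^0.358 = (1960/1100)^0.358 = 1.230
d^0.74 = 494^0.74 = 98.48
v^0.49 = 8200^0.49 = 82.75
g^-0.19 = 1.43^-0.19 = 0.9343
D = 1.05 × 1.230 × 98.48 × 82.75 × 0.9343 = 9833 m
   = 9.833 km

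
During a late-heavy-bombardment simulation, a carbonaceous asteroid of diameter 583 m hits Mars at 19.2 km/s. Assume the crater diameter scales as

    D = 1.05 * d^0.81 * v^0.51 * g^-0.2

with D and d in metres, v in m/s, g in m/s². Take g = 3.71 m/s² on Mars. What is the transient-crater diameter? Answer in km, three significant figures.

In SI units: v = 19200 m/s.
d^0.81 = 583^0.81 = 173.9
v^0.51 = 19200^0.51 = 152.9
g^-0.2 = 3.71^-0.2 = 0.7694
D = 1.05 × 173.9 × 152.9 × 0.7694 = 21481 m
   = 21.48 km

D ≈ 21.5 km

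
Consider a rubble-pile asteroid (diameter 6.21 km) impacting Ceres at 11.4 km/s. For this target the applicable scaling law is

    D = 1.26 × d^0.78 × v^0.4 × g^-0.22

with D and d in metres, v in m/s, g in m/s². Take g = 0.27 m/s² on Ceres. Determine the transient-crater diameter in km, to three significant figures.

In SI units: d = 6210 m, v = 11400 m/s.
d^0.78 = 6210^0.78 = 909.1
v^0.4 = 11400^0.4 = 41.95
g^-0.22 = 0.27^-0.22 = 1.334
D = 1.26 × 909.1 × 41.95 × 1.334 = 64102 m
   = 64.10 km

D ≈ 64.1 km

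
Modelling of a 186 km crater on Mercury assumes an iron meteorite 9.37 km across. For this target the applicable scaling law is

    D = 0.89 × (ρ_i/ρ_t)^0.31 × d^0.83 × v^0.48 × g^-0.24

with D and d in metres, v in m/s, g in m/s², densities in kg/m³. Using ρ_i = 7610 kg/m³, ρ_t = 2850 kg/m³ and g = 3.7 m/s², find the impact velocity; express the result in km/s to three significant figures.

v ≈ 16.8 km/s

Rearranging for v: v = [D / (0.89 · (7610/2850)^0.31 · 9370^0.83 · 3.7^-0.24)]^(1/0.48).
D = 186000 m.
(7610/2850)^0.31 = 1.356
9370^0.83 = 1979
3.7^-0.24 = 0.7305
Denominator = 0.89 × 1.356 × 1979 × 0.7305 = 1745
D / 1745 = 186000 / 1745 = 106.6
v = 106.6^(1/0.48) = 106.6^2.0833 = 16766 m/s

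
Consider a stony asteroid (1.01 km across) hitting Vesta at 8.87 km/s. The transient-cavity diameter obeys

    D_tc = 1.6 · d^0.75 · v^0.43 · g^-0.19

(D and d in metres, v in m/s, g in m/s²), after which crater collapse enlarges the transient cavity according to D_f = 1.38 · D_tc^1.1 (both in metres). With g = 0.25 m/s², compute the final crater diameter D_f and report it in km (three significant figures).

D_f ≈ 68.6 km

In SI: d = 1010 m, v = 8870 m/s.
d^0.75 = 1010^0.75 = 179.2
v^0.43 = 8870^0.43 = 49.84
g^-0.19 = 0.25^-0.19 = 1.301
D_tc = 1.6 × 179.2 × 49.84 × 1.301 = 18590 m
D_f = 1.38 × (18590)^1.1 = 68562 m
     = 68.56 km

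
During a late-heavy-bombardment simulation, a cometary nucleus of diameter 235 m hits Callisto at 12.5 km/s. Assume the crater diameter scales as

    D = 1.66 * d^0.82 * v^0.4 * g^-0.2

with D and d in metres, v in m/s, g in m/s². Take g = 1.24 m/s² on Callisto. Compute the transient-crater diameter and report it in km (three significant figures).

D ≈ 6.09 km

In SI units: v = 12500 m/s.
d^0.82 = 235^0.82 = 87.96
v^0.4 = 12500^0.4 = 43.53
g^-0.2 = 1.24^-0.2 = 0.9579
D = 1.66 × 87.96 × 43.53 × 0.9579 = 6088 m
   = 6.088 km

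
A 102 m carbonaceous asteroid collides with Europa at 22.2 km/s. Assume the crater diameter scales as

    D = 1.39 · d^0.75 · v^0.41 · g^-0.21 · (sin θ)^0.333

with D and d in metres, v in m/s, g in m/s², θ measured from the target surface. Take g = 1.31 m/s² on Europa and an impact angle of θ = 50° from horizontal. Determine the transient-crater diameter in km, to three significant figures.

D ≈ 2.34 km

In SI units: v = 22200 m/s.
d^0.75 = 102^0.75 = 32.10
v^0.41 = 22200^0.41 = 60.53
g^-0.21 = 1.31^-0.21 = 0.9449
(sin 50°)^0.333 = 0.7660^0.333 = 0.9151
D = 1.39 × 32.10 × 60.53 × 0.9449 × 0.9151 = 2335 m
   = 2.335 km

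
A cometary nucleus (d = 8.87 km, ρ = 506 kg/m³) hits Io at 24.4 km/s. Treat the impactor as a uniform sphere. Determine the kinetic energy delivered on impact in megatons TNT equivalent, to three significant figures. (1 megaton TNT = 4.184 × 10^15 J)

E ≈ 1.32 × 10^7 Mt TNT

d = 8870 m; v = 24400 m/s.
Mass m = (π/6) ρ d³ = (π/6) × 506 × (8870)³ = 1.849 × 10^14 kg
E = ½ m v² = 0.5 × 1.849 × 10^14 × (24400)² = 5.504 × 10^22 J
   = 5.504 × 10^22 / 4.184×10^15 = 1.315 × 10^7 Mt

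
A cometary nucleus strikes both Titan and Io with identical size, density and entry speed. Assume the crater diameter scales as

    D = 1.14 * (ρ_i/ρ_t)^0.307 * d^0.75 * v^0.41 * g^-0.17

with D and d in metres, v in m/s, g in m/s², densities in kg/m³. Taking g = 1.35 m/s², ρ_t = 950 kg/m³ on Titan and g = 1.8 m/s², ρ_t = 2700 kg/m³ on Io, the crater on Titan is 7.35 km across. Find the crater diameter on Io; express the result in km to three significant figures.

D ≈ 5.08 km

The impactor-only factors (d, v, ρ_i) cancel in the ratio, leaving D_Io/D_Titan = (g_Io/g_Titan)^-0.17 · (ρ_t,Titan/ρ_t,Io)^0.307.
(1.8/1.35)^-0.17 = 1.333^-0.17 = 0.9523
(950/2700)^0.307 = 0.3519^0.307 = 0.7257
Ratio = 0.9523 × 0.7257 = 0.6911
D_Io = 0.6911 × 7.35 km = 5.08 km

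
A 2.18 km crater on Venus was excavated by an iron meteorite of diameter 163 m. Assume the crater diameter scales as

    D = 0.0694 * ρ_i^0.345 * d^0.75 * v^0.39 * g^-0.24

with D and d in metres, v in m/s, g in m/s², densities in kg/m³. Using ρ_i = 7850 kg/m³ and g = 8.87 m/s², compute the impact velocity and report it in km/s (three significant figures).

v ≈ 26.0 km/s

Rearranging for v: v = [D / (0.0694 · 7850^0.345 · 163^0.75 · 8.87^-0.24)]^(1/0.39).
D = 2180 m.
7850^0.345 = 22.07
163^0.75 = 45.62
8.87^-0.24 = 0.5922
Denominator = 0.0694 × 22.07 × 45.62 × 0.5922 = 41.38
D / 41.38 = 2180 / 41.38 = 52.68
v = 52.68^(1/0.39) = 52.68^2.5641 = 25970 m/s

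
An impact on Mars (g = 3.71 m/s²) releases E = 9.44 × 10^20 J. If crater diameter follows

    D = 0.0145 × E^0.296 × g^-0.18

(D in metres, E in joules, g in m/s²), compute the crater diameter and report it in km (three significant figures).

E^0.296 = (9.44 × 10^20)^0.296 = 1.617 × 10^6
g^-0.18 = 3.71^-0.18 = 0.7898
D = 0.0145 × 1.617 × 10^6 × 0.7898 = 18518 m
   = 18.52 km

D ≈ 18.5 km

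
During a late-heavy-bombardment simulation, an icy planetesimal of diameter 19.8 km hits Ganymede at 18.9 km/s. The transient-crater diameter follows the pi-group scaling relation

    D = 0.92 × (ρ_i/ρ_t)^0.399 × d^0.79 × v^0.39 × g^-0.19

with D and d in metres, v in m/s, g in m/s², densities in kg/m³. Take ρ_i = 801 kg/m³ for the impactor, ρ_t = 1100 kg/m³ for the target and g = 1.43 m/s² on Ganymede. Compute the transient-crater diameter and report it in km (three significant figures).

In SI units: d = 19800 m, v = 18900 m/s.
(ρ_i/ρ_t)^0.399 = (801/1100)^0.399 = 0.8811
d^0.79 = 19800^0.79 = 2480
v^0.39 = 18900^0.39 = 46.54
g^-0.19 = 1.43^-0.19 = 0.9343
D = 0.92 × 0.8811 × 2480 × 46.54 × 0.9343 = 87413 m
   = 87.41 km

D ≈ 87.4 km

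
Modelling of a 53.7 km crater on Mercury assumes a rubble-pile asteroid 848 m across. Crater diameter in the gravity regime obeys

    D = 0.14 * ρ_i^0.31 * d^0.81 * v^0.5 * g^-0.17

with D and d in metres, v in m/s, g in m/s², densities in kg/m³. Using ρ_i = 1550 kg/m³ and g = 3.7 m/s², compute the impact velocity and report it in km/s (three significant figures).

Rearranging for v: v = [D / (0.14 · 1550^0.31 · 848^0.81 · 3.7^-0.17)]^(1/0.5).
D = 53700 m.
1550^0.31 = 9.750
848^0.81 = 235.5
3.7^-0.17 = 0.8006
Denominator = 0.14 × 9.750 × 235.5 × 0.8006 = 257.4
D / 257.4 = 53700 / 257.4 = 208.6
v = 208.6^(1/0.5) = 208.6^2 = 43514 m/s

v ≈ 43.5 km/s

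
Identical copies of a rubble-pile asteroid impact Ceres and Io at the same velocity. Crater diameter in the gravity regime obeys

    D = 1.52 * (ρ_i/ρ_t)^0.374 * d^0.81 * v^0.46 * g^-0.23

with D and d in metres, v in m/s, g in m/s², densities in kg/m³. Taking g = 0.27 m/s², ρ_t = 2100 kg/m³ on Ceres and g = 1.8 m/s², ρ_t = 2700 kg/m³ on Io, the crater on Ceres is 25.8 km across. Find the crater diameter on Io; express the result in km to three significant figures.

D ≈ 15.2 km

The impactor-only factors (d, v, ρ_i) cancel in the ratio, leaving D_Io/D_Ceres = (g_Io/g_Ceres)^-0.23 · (ρ_t,Ceres/ρ_t,Io)^0.374.
(1.8/0.27)^-0.23 = 6.667^-0.23 = 0.6464
(2100/2700)^0.374 = 0.7778^0.374 = 0.9103
Ratio = 0.6464 × 0.9103 = 0.5884
D_Io = 0.5884 × 25.8 km = 15.2 km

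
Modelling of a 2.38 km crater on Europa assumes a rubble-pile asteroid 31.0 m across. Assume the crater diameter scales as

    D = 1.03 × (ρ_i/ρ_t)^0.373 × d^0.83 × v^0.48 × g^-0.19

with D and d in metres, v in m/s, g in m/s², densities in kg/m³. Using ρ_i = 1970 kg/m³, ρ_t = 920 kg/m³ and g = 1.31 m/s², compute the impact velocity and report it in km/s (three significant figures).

Rearranging for v: v = [D / (1.03 · (1970/920)^0.373 · 31^0.83 · 1.31^-0.19)]^(1/0.48).
D = 2380 m.
(1970/920)^0.373 = 1.328
31^0.83 = 17.29
1.31^-0.19 = 0.9500
Denominator = 1.03 × 1.328 × 17.29 × 0.9500 = 22.47
D / 22.47 = 2380 / 22.47 = 105.9
v = 105.9^(1/0.48) = 105.9^2.0833 = 16537 m/s

v ≈ 16.5 km/s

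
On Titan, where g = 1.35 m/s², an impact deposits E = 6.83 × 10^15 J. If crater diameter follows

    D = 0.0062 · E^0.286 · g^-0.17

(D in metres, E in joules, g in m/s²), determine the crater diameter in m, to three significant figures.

E^0.286 = (6.83 × 10^15)^0.286 = 3.378 × 10^4
g^-0.17 = 1.35^-0.17 = 0.9503
D = 0.0062 × 3.378 × 10^4 × 0.9503 = 199.0 m

D ≈ 199 m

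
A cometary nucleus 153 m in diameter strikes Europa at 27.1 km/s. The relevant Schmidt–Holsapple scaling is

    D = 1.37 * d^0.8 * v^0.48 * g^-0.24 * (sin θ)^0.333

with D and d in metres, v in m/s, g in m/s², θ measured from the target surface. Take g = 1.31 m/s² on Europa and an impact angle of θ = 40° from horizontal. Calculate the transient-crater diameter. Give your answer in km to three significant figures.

In SI units: v = 27100 m/s.
d^0.8 = 153^0.8 = 55.94
v^0.48 = 27100^0.48 = 134.2
g^-0.24 = 1.31^-0.24 = 0.9372
(sin 40°)^0.333 = 0.6428^0.333 = 0.8632
D = 1.37 × 55.94 × 134.2 × 0.9372 × 0.8632 = 8320 m
   = 8.320 km

D ≈ 8.32 km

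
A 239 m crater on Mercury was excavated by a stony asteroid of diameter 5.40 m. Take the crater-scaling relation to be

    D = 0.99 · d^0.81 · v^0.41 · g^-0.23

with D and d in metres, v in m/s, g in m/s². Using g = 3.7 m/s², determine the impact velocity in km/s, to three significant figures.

v ≈ 48.2 km/s

Rearranging for v: v = [D / (0.99 · 5.4^0.81 · 3.7^-0.23)]^(1/0.41).
5.4^0.81 = 3.920
3.7^-0.23 = 0.7401
Denominator = 0.99 × 3.920 × 0.7401 = 2.872
D / 2.872 = 239 / 2.872 = 83.22
v = 83.22^(1/0.41) = 83.22^2.439 = 48243 m/s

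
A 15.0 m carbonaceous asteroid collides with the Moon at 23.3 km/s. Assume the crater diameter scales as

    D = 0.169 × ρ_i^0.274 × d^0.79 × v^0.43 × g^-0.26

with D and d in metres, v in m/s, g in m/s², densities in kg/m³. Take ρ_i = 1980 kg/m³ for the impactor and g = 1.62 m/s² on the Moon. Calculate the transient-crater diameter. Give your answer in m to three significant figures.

In SI units: v = 23300 m/s.
ρ_i^0.274 = 1980^0.274 = 8.004
d^0.79 = 15^0.79 = 8.494
v^0.43 = 23300^0.43 = 75.50
g^-0.26 = 1.62^-0.26 = 0.8821
D = 0.169 × 8.004 × 8.494 × 75.50 × 0.8821 = 765.2 m

D ≈ 765 m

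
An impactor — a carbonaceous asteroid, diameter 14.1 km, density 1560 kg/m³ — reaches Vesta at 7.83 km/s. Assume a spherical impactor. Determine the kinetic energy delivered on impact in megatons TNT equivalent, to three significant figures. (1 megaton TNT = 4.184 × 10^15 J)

d = 14100 m; v = 7830 m/s.
Mass m = (π/6) ρ d³ = (π/6) × 1560 × (14100)³ = 2.290 × 10^15 kg
E = ½ m v² = 0.5 × 2.290 × 10^15 × (7830)² = 7.020 × 10^22 J
   = 7.020 × 10^22 / 4.184×10^15 = 1.678 × 10^7 Mt

E ≈ 1.68 × 10^7 Mt TNT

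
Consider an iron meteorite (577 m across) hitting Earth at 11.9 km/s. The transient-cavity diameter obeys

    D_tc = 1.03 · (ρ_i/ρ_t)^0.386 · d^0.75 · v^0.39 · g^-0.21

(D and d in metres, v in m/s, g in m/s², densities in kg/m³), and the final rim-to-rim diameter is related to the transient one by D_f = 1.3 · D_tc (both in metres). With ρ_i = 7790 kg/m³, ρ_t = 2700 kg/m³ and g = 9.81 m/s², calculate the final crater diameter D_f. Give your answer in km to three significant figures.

v = 11900 m/s.
(ρ_i/ρ_t)^0.386 = (7790/2700)^0.386 = 1.505
d^0.75 = 577^0.75 = 117.7
v^0.39 = 11900^0.39 = 38.86
g^-0.21 = 9.81^-0.21 = 0.6191
D_tc = 1.03 × 1.505 × 117.7 × 38.86 × 0.6191 = 4389 m
D_f = 1.3 × 4389 = 5706 m
     = 5.706 km

D_f ≈ 5.71 km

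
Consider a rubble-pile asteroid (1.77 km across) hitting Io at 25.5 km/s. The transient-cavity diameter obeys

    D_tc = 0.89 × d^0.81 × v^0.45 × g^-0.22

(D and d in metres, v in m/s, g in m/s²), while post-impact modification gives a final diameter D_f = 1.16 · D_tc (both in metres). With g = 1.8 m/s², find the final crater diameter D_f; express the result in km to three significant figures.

D_f ≈ 37.3 km

In SI: d = 1770 m, v = 25500 m/s.
d^0.81 = 1770^0.81 = 427.4
v^0.45 = 25500^0.45 = 96.15
g^-0.22 = 1.8^-0.22 = 0.8787
D_tc = 0.89 × 427.4 × 96.15 × 0.8787 = 32140 m
D_f = 1.16 × 32140 = 37282 m
     = 37.28 km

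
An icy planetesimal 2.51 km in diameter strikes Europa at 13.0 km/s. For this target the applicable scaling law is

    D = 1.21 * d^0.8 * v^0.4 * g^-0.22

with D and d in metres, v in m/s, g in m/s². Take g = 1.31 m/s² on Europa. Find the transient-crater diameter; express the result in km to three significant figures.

D ≈ 26.4 km

In SI units: d = 2510 m, v = 13000 m/s.
d^0.8 = 2510^0.8 = 524.5
v^0.4 = 13000^0.4 = 44.22
g^-0.22 = 1.31^-0.22 = 0.9423
D = 1.21 × 524.5 × 44.22 × 0.9423 = 26445 m
   = 26.44 km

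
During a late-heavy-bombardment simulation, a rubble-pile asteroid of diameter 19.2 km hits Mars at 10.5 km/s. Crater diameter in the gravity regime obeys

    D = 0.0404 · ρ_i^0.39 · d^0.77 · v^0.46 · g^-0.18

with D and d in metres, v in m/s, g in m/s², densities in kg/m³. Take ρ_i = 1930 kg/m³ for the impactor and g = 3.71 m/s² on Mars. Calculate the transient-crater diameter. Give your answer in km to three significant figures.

In SI units: d = 19200 m, v = 10500 m/s.
ρ_i^0.39 = 1930^0.39 = 19.11
d^0.77 = 19200^0.77 = 1987
v^0.46 = 10500^0.46 = 70.75
g^-0.18 = 3.71^-0.18 = 0.7898
D = 0.0404 × 19.11 × 1987 × 70.75 × 0.7898 = 85720 m
   = 85.72 km

D ≈ 85.7 km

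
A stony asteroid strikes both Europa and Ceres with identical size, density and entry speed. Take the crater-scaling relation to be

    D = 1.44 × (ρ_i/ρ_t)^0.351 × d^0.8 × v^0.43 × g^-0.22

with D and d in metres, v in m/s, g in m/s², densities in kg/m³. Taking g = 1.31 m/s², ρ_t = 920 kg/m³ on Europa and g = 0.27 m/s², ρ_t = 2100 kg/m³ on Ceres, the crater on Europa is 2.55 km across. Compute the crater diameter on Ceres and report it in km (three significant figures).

D ≈ 2.70 km

The impactor-only factors (d, v, ρ_i) cancel in the ratio, leaving D_Ceres/D_Europa = (g_Ceres/g_Europa)^-0.22 · (ρ_t,Europa/ρ_t,Ceres)^0.351.
(0.27/1.31)^-0.22 = 0.2061^-0.22 = 1.415
(920/2100)^0.351 = 0.4381^0.351 = 0.7485
Ratio = 1.415 × 0.7485 = 1.059
D_Ceres = 1.059 × 2.55 km = 2.70 km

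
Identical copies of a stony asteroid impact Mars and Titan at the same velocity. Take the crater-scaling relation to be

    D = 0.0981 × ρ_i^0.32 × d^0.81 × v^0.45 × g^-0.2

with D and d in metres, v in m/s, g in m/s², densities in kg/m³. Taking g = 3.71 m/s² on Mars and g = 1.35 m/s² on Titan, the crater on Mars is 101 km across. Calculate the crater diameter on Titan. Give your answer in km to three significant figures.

D ≈ 124 km

All impactor-dependent factors cancel in the ratio, leaving D_Titan/D_Mars = (g_Titan/g_Mars)^-0.2.
(1.35/3.71)^-0.2 = 0.3639^-0.2 = 1.224
D_Titan = 1.224 × 101 km = 124 km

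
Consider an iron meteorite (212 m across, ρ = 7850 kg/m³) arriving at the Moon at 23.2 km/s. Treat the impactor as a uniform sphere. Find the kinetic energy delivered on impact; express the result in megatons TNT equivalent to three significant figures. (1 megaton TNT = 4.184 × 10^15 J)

E ≈ 2520 Mt TNT

v = 23200 m/s.
Mass m = (π/6) ρ d³ = (π/6) × 7850 × (212)³ = 3.916 × 10^10 kg
E = ½ m v² = 0.5 × 3.916 × 10^10 × (23200)² = 1.054 × 10^19 J
   = 1.054 × 10^19 / 4.184×10^15 = 2519 Mt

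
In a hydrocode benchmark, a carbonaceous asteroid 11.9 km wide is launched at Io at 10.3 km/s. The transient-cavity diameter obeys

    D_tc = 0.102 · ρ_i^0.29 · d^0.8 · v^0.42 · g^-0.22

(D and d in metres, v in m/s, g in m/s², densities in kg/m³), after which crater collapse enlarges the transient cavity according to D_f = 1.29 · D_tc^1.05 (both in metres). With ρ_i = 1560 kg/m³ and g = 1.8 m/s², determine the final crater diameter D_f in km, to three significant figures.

D_f ≈ 150 km

In SI: d = 11900 m, v = 10300 m/s.
ρ_i^0.29 = 1560^0.29 = 8.433
d^0.8 = 11900^0.8 = 1822
v^0.42 = 10300^0.42 = 48.46
g^-0.22 = 1.8^-0.22 = 0.8787
D_tc = 0.102 × 8.433 × 1822 × 48.46 × 0.8787 = 66740 m
D_f = 1.29 × (66740)^1.05 = 1.500 × 10^5 m
     = 150.0 km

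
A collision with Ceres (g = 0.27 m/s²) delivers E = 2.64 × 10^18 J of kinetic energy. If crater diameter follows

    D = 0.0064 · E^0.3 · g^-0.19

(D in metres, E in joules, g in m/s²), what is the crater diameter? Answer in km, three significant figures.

E^0.3 = (2.64 × 10^18)^0.3 = 3.361 × 10^5
g^-0.19 = 0.27^-0.19 = 1.282
D = 0.0064 × 3.361 × 10^5 × 1.282 = 2758 m
   = 2.758 km

D ≈ 2.76 km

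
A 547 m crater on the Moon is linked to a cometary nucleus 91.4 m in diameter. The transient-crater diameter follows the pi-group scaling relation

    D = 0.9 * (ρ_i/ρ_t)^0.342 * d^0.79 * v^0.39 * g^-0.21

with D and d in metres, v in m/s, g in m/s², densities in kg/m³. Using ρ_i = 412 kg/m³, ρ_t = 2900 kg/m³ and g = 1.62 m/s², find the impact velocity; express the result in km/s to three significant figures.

v ≈ 10.5 km/s

Rearranging for v: v = [D / (0.9 · (412/2900)^0.342 · 91.4^0.79 · 1.62^-0.21)]^(1/0.39).
(412/2900)^0.342 = 0.5130
91.4^0.79 = 35.41
1.62^-0.21 = 0.9037
Denominator = 0.9 × 0.5130 × 35.41 × 0.9037 = 14.77
D / 14.77 = 547 / 14.77 = 37.03
v = 37.03^(1/0.39) = 37.03^2.5641 = 10518 m/s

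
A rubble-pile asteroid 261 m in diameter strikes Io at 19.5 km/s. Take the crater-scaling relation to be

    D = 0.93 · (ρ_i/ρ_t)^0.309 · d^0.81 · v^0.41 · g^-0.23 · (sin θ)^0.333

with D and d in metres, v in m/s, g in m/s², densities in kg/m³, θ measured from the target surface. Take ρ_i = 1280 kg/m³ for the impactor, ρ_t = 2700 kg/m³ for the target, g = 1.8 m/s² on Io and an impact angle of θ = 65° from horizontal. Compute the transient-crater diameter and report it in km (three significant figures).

D ≈ 3.25 km

In SI units: v = 19500 m/s.
(ρ_i/ρ_t)^0.309 = (1280/2700)^0.309 = 0.7940
d^0.81 = 261^0.81 = 90.67
v^0.41 = 19500^0.41 = 57.40
g^-0.23 = 1.8^-0.23 = 0.8735
(sin 65°)^0.333 = 0.9063^0.333 = 0.9678
D = 0.93 × 0.7940 × 90.67 × 57.40 × 0.8735 × 0.9678 = 3249 m
   = 3.249 km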